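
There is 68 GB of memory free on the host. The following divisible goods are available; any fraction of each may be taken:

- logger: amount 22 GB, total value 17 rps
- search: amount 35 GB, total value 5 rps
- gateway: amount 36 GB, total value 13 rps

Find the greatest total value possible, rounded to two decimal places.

31.43

Take in order of value per unit:
- logger (17/22 per unit): all 22 → value 17, running total 17.00
- gateway (13/36 per unit): all 36 → value 13, running total 30.00
- search (5/35 per unit): 10 of 35 → value 10×5/35 = 1.4286, running total 31.43
Total 31.43.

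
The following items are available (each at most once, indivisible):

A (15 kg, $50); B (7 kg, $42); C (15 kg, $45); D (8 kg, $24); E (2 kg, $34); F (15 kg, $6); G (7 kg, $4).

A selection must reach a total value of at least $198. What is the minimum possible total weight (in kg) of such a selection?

54

Subsets with value ≥ 198, sorted by total weight:
- A+B+C+D+E+G: weight 54, value 199
- A+B+C+D+E+F: weight 62, value 201
- A+B+C+D+E+F+G: weight 69, value 205
Minimum weight: 54 kg.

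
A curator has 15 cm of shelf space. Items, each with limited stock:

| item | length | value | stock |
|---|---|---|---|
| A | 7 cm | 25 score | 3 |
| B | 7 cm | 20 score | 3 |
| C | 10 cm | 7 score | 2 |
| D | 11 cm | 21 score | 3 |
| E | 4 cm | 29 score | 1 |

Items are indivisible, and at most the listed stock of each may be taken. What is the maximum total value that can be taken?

54 score

Top feasible selections:
- 1×A + 1×E: length 11, value 54
- 2×A: length 14, value 50
Best: 54 score.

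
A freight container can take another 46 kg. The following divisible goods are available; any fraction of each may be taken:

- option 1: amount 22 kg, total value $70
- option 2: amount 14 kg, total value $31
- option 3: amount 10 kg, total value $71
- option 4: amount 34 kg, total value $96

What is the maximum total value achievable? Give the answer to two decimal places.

Take in order of value per unit:
- option 3 (71/10 per unit): all 10 → value 71, running total 71.00
- option 1 (70/22 per unit): all 22 → value 70, running total 141.00
- option 4 (96/34 per unit): 14 of 34 → value 14×96/34 = 39.5294, running total 180.53
Total 180.53.

180.53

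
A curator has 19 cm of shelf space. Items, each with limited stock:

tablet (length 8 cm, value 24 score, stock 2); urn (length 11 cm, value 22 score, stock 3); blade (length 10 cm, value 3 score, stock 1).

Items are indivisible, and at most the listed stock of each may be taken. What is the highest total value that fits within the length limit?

Best selections within length 19 and stock limits:
- 2×tablet: length 16, value 48
- 1×tablet + 1×urn: length 19, value 46
Best: 48 score.

48 score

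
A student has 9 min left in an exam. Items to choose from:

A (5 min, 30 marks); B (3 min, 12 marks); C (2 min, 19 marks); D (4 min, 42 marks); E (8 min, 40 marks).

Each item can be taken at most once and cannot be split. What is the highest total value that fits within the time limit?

Check high-value combinations within 9 min:
- B+C+D: time 3+2+4=9, value 12+19+42=73
- A+D: time 5+4=9, value 30+42=72
- C+D: time 2+4=6, value 19+42=61
- B+D: time 3+4=7, value 12+42=54
- A+C: time 5+2=7, value 30+19=49
Best: 73 marks.

73 marks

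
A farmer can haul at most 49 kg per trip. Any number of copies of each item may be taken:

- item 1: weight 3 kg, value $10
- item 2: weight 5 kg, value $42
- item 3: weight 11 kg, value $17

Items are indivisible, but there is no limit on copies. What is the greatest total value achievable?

$388

Best value-per-unit is item 2 at 42/5; filling with it alone gives 9×42 = 378.
Optimal mix: 1×item 1 + 9×item 2 → weight 48, value 388.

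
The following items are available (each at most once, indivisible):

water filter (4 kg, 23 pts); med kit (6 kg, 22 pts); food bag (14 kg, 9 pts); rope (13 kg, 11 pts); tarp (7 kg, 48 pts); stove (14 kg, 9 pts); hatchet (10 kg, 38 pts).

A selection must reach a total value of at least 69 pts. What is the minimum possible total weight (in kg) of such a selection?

11

Subsets with value ≥ 69, sorted by total weight:
- water filter+tarp: weight 11, value 71
- med kit+tarp: weight 13, value 70
Minimum weight: 11 kg.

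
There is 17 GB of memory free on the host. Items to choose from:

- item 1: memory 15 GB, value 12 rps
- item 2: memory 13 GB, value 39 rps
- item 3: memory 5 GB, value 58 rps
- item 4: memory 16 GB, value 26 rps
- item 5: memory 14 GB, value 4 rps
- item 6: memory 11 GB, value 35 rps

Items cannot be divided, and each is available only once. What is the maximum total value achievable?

93 rps

This is a 0/1 knapsack; check combinations near the capacity.
- item 3+item 6: memory 5+11=16, value 58+35=93
- item 3: memory 5, value 58
- item 2: memory 13, value 39
Best: 93 rps.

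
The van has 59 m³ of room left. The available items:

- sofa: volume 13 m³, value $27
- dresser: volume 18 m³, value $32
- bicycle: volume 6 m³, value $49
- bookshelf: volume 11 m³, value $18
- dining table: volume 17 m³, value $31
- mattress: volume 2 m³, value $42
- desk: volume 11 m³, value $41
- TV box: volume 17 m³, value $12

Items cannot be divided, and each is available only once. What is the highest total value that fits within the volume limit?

Check high-value combinations within 59 m³:
- dresser+bicycle+dining table+mattress+desk: volume 18+6+17+2+11=54, value 32+49+31+42+41=195
- sofa+dresser+bicycle+mattress+desk: volume 13+18+6+2+11=50, value 27+32+49+42+41=191
- sofa+bicycle+dining table+mattress+desk: volume 13+6+17+2+11=49, value 27+49+31+42+41=190
- dresser+bicycle+bookshelf+mattress+desk: volume 18+6+11+2+11=48, value 32+49+18+42+41=182
- bicycle+bookshelf+dining table+mattress+desk: volume 6+11+17+2+11=47, value 49+18+31+42+41=181
Best: $195.

$195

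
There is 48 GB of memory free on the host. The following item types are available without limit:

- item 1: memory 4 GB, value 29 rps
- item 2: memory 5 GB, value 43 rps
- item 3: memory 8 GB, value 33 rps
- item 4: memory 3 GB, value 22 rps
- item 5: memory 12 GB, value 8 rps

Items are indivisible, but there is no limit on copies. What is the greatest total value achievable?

Best value-per-unit is item 2 at 43/5; filling with it alone gives 9×43 = 387.
Optimal mix: 9×item 2 + 1×item 4 → memory 48, value 409.

409 rps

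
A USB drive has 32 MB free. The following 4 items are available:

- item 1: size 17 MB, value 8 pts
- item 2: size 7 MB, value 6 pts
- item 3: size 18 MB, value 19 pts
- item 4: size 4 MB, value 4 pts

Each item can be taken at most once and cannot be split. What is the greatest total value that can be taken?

This is a 0/1 knapsack; check combinations near the capacity.
- item 2+item 3+item 4: size 7+18+4=29, value 6+19+4=29
- item 2+item 3: size 7+18=25, value 6+19=25
- item 3+item 4: size 18+4=22, value 19+4=23
Best: 29 pts.

29 pts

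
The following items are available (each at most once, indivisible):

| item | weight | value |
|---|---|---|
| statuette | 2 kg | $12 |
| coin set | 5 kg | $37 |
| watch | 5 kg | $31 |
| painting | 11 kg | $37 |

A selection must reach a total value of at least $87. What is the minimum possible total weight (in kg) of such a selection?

Subsets with value ≥ 87, sorted by total weight:
- coin set+watch+painting: weight 21, value 105
- statuette+coin set+watch+painting: weight 23, value 117
Minimum weight: 21 kg.

21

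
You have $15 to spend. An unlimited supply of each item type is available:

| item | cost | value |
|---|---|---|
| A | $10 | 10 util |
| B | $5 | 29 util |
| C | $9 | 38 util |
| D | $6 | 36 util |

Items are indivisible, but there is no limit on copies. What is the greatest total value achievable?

87 util

Best value-per-unit is D at 36/6; filling with it alone gives 2×36 = 72.
Optimal mix: 3×B → cost 15, value 87.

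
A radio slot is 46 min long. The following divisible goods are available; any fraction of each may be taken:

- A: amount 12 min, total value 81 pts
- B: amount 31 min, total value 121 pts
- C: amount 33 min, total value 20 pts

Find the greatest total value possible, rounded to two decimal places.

Take in order of value per unit:
- A (81/12 per unit): all 12 → value 81, running total 81.00
- B (121/31 per unit): all 31 → value 121, running total 202.00
- C (20/33 per unit): 3 of 33 → value 3×20/33 = 1.8182, running total 203.82
Total 203.82.

203.82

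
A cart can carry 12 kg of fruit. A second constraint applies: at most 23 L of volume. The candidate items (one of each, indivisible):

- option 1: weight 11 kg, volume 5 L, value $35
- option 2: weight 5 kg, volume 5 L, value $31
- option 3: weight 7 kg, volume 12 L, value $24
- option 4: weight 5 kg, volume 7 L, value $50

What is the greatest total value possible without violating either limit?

Feasible sets respecting both limits:
- option 2+option 4: weight 10, volume 12, value 81
- option 3+option 4: weight 12, volume 19, value 74
- option 2+option 3: weight 12, volume 17, value 55
Best: $81.

$81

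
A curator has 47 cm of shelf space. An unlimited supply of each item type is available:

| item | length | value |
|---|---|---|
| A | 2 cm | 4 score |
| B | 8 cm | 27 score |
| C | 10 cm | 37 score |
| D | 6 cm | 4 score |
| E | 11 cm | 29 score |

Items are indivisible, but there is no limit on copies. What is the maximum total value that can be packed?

Best value-per-unit is C at 37/10; filling with it alone gives 4×37 = 148.
Optimal mix: 2×B + 3×C → length 46, value 165.

165 score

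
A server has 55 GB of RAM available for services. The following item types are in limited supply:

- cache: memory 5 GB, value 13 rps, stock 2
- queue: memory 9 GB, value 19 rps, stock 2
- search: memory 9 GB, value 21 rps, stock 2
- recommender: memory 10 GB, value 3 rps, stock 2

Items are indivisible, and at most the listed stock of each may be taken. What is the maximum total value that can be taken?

Best selections within memory 55 and stock limits:
- 2×cache + 2×queue + 2×search: memory 46, value 106
- 1×cache + 2×queue + 2×search + 1×recommender: memory 51, value 96
- 1×cache + 2×queue + 2×search: memory 41, value 93
Best: 106 rps.

106 rps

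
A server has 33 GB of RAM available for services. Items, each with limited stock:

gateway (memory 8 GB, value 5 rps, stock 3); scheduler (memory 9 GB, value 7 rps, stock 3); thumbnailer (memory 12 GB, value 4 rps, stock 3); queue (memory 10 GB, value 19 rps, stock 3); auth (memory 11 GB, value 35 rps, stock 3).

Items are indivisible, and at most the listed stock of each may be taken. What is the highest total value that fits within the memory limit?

105 rps

Best selections within memory 33 and stock limits:
- 3×auth: memory 33, value 105
- 1×queue + 2×auth: memory 32, value 89
- 1×scheduler + 2×auth: memory 31, value 77
- 1×gateway + 2×auth: memory 30, value 75
Best: 105 rps.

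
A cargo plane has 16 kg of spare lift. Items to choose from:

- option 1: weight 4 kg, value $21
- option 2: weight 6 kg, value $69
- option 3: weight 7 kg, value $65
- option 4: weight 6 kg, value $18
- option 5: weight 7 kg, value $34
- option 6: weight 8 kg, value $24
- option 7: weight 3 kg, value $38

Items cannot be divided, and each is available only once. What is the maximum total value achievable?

$172

This is a 0/1 knapsack; check combinations near the capacity.
- option 2+option 3+option 7: weight 6+7+3=16, value 69+65+38=172
- option 2+option 5+option 7: weight 6+7+3=16, value 69+34+38=141
- option 2+option 3: weight 6+7=13, value 69+65=134
- option 1+option 2+option 7: weight 4+6+3=13, value 21+69+38=128
- option 2+option 4+option 7: weight 6+6+3=15, value 69+18+38=125
Best: $172.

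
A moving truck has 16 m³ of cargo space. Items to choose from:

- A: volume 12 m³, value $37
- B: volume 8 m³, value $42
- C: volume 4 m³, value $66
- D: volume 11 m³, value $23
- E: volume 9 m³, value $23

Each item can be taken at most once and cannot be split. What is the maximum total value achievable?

$108

This is a 0/1 knapsack; check combinations near the capacity.
- B+C: volume 8+4=12, value 42+66=108
- A+C: volume 12+4=16, value 37+66=103
- C+E: volume 4+9=13, value 66+23=89
- C+D: volume 4+11=15, value 66+23=89
Best: $108.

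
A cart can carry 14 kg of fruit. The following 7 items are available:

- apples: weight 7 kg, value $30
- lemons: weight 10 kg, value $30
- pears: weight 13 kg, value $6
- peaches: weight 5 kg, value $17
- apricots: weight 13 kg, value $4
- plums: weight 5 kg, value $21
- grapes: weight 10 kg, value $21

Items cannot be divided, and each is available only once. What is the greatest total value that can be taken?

$51

Check high-value combinations within 14 kg:
- apples+plums: weight 7+5=12, value 30+21=51
- apples+peaches: weight 7+5=12, value 30+17=47
- peaches+plums: weight 5+5=10, value 17+21=38
- apples: weight 7, value 30
Best: $51.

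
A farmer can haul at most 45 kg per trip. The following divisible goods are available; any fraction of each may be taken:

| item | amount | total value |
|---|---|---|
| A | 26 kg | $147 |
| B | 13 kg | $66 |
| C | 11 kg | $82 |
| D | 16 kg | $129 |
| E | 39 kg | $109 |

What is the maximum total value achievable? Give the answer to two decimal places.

Take in order of value per unit:
- D (129/16 per unit): all 16 → value 129, running total 129.00
- C (82/11 per unit): all 11 → value 82, running total 211.00
- A (147/26 per unit): 18 of 26 → value 18×147/26 = 101.7692, running total 312.77
Total 312.77.

312.77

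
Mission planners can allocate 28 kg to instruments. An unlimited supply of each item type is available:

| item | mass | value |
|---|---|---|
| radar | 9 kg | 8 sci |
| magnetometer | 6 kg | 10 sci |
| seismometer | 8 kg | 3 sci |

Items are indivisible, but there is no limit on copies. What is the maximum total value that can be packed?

40 sci

Best value-per-unit is magnetometer at 10/6, and filling with it alone uses mass 4×6=24. No mix of the others beats 4×10 = 40.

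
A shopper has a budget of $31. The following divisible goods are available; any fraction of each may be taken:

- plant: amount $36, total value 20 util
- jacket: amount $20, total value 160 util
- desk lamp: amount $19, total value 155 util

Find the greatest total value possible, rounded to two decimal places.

251.00

Take in order of value per unit:
- desk lamp (155/19 per unit): all 19 → value 155, running total 155.00
- jacket (160/20 per unit): 12 of 20 → value 12×160/20 = 96.0000, running total 251.00
Total 251.00.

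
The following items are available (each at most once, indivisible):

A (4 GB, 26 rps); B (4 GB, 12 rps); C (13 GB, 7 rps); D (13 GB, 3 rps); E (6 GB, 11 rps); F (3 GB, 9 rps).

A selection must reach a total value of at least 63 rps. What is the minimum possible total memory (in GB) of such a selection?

30

Subsets with value ≥ 63, sorted by total memory:
- A+B+C+E+F: memory 30, value 65
- A+B+C+D+E+F: memory 43, value 68
Minimum memory: 30 GB.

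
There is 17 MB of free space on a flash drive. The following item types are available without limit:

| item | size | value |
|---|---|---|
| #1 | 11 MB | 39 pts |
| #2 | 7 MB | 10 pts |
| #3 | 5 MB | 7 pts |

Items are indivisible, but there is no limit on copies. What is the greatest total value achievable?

Best value-per-unit is #1 at 39/11; filling with it alone gives 1×39 = 39.
Optimal mix: 1×#1 + 1×#3 → size 16, value 46.

46 pts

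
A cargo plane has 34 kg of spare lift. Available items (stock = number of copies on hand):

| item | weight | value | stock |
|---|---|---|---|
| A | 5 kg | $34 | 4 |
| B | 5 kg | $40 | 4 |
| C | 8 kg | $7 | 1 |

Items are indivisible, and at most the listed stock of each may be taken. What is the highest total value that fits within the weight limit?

$228

Top feasible selections:
- 2×A + 4×B: weight 30, value 228
- 3×A + 3×B: weight 30, value 222
- 4×A + 2×B: weight 30, value 216
Best: $228.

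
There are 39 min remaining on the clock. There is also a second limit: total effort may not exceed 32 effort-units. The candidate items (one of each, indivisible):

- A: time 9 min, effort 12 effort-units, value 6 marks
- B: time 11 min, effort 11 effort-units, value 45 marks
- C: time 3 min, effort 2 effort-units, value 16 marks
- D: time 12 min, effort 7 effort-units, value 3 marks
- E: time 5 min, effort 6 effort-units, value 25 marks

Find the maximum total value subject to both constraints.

92 marks

Feasible sets respecting both limits:
- A+B+C+E: time 28, effort 31, value 92
- B+C+D+E: time 31, effort 26, value 89
- B+C+E: time 19, effort 19, value 86
Best: 92 marks.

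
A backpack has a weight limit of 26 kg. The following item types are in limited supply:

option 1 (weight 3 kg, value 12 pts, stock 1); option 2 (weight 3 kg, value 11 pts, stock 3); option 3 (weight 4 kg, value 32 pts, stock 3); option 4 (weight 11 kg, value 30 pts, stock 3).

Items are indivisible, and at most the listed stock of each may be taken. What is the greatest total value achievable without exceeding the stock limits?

Top feasible selections:
- 1×option 1 + 3×option 2 + 3×option 3: weight 24, value 141
- 1×option 1 + 3×option 3 + 1×option 4: weight 26, value 138
Best: 141 pts.

141 pts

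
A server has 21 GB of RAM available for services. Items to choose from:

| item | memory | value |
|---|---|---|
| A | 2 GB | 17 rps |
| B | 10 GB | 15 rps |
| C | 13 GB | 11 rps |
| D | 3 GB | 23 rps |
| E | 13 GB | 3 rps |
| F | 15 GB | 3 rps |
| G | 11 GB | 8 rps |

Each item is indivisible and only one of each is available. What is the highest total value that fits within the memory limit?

55 rps

Check high-value combinations within 21 GB:
- A+B+D: memory 2+10+3=15, value 17+15+23=55
- A+C+D: memory 2+13+3=18, value 17+11+23=51
- A+D+G: memory 2+3+11=16, value 17+23+8=48
- A+D+E: memory 2+3+13=18, value 17+23+3=43
Best: 55 rps.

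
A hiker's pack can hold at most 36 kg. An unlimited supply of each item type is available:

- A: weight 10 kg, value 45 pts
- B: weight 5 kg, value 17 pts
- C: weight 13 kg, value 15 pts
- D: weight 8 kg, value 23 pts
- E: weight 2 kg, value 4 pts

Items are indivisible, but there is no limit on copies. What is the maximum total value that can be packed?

152 pts

Best value-per-unit is A at 45/10; filling with it alone gives 3×45 = 135.
Optimal mix: 3×A + 1×B → weight 35, value 152.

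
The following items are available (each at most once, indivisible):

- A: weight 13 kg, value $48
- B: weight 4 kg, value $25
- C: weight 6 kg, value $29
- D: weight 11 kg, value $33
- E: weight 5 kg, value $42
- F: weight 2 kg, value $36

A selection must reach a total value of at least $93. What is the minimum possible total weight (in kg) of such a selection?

11

Subsets with value ≥ 93, sorted by total weight:
- B+E+F: weight 11, value 103
- C+E+F: weight 13, value 107
Minimum weight: 11 kg.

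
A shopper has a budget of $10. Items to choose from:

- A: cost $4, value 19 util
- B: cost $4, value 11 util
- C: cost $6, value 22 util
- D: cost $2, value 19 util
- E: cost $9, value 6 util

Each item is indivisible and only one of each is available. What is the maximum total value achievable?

This is a 0/1 knapsack; check combinations near the capacity.
- A+B+D: cost 4+4+2=10, value 19+11+19=49
- C+D: cost 6+2=8, value 22+19=41
- A+C: cost 4+6=10, value 19+22=41
- A+D: cost 4+2=6, value 19+19=38
Best: 49 util.

49 util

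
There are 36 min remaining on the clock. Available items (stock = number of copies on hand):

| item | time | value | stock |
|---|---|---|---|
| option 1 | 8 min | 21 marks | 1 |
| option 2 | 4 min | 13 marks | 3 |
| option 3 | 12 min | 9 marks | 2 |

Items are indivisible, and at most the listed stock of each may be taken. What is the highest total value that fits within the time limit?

69 marks

Top feasible selections:
- 1×option 1 + 3×option 2 + 1×option 3: time 32, value 69
- 1×option 1 + 3×option 2: time 20, value 60
- 3×option 2 + 2×option 3: time 36, value 57
- 1×option 1 + 2×option 2 + 1×option 3: time 28, value 56
Best: 69 marks.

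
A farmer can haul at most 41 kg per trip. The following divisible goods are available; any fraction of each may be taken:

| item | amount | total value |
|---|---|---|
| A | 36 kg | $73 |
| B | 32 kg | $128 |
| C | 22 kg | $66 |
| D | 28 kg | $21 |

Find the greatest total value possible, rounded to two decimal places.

155.00

Take in order of value per unit:
- B (128/32 per unit): all 32 → value 128, running total 128.00
- C (66/22 per unit): 9 of 22 → value 9×66/22 = 27.0000, running total 155.00
Total 155.00.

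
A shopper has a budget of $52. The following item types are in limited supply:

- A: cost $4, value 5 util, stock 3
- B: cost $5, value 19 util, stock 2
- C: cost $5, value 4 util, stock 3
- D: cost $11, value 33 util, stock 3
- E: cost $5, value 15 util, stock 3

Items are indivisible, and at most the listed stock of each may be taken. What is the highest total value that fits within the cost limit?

157 util

Top feasible selections:
- 1×A + 2×B + 3×D + 1×E: cost 52, value 157
- 1×A + 2×B + 2×D + 3×E: cost 51, value 154
- 2×B + 1×C + 2×D + 3×E: cost 52, value 153
- 1×A + 1×B + 3×D + 2×E: cost 52, value 153
Best: 157 util.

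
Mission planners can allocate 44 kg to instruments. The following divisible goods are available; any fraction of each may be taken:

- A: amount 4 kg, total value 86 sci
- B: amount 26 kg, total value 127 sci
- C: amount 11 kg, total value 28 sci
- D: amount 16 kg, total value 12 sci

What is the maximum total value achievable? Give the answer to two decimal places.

243.25

Take in order of value per unit:
- A (86/4 per unit): all 4 → value 86, running total 86.00
- B (127/26 per unit): all 26 → value 127, running total 213.00
- C (28/11 per unit): all 11 → value 28, running total 241.00
- D (12/16 per unit): 3 of 16 → value 3×12/16 = 2.2500, running total 243.25
Total 243.25.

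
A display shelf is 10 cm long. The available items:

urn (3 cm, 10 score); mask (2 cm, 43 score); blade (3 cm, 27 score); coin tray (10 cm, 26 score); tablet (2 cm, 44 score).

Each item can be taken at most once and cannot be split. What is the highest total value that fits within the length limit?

This is a 0/1 knapsack; check combinations near the capacity.
- urn+mask+blade+tablet: length 3+2+3+2=10, value 10+43+27+44=124
- mask+blade+tablet: length 2+3+2=7, value 43+27+44=114
- urn+mask+tablet: length 3+2+2=7, value 10+43+44=97
Best: 124 score.

124 score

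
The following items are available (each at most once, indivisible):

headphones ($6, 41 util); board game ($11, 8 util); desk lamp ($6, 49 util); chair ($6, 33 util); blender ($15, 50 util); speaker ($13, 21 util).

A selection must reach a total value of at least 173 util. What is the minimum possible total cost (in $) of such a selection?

Subsets with value ≥ 173, sorted by total cost:
- headphones+desk lamp+chair+blender: cost 33, value 173
- headphones+board game+desk lamp+chair+blender: cost 44, value 181
- headphones+desk lamp+chair+blender+speaker: cost 46, value 194
- headphones+board game+desk lamp+chair+blender+speaker: cost 57, value 202
Minimum cost: 33 $.

33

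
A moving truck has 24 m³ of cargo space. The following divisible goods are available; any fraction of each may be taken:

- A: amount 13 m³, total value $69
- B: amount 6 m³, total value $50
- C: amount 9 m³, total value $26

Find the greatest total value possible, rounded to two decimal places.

133.44

Take in order of value per unit:
- B (50/6 per unit): all 6 → value 50, running total 50.00
- A (69/13 per unit): all 13 → value 69, running total 119.00
- C (26/9 per unit): 5 of 9 → value 5×26/9 = 14.4444, running total 133.44
Total 133.44.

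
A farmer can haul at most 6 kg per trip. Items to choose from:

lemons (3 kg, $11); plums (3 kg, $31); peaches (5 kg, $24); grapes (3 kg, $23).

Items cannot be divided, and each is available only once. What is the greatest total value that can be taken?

Check high-value combinations within 6 kg:
- plums+grapes: weight 3+3=6, value 31+23=54
- lemons+plums: weight 3+3=6, value 11+31=42
- lemons+grapes: weight 3+3=6, value 11+23=34
- plums: weight 3, value 31
- peaches: weight 5, value 24
Best: $54.

$54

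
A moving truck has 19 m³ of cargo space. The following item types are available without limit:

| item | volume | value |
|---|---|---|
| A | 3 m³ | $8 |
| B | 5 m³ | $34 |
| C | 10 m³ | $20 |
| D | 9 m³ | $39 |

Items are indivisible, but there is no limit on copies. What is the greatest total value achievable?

Best value-per-unit is B at 34/5; filling with it alone gives 3×34 = 102.
Optimal mix: 1×A + 3×B → volume 18, value 110.

$110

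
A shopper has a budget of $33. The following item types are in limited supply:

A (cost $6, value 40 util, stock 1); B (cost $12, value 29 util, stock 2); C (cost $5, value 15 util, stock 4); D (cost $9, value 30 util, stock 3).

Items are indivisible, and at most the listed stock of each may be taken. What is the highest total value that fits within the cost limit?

130 util

Best selections within cost 33 and stock limits:
- 1×A + 3×D: cost 33, value 130
- 1×A + 1×C + 2×D: cost 29, value 115
- 1×A + 3×C + 1×D: cost 30, value 115
- 1×A + 1×B + 1×C + 1×D: cost 32, value 114
Best: 130 util.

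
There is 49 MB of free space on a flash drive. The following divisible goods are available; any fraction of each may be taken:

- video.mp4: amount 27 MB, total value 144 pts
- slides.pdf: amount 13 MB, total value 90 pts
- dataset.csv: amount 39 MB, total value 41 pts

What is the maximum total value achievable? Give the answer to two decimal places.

243.46

Take in order of value per unit:
- slides.pdf (90/13 per unit): all 13 → value 90, running total 90.00
- video.mp4 (144/27 per unit): all 27 → value 144, running total 234.00
- dataset.csv (41/39 per unit): 9 of 39 → value 9×41/39 = 9.4615, running total 243.46
Total 243.46.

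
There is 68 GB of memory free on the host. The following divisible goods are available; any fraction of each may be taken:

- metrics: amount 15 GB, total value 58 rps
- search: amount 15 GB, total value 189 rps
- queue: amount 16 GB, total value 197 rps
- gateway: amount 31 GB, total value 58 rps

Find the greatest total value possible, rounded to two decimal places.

485.16

Take in order of value per unit:
- search (189/15 per unit): all 15 → value 189, running total 189.00
- queue (197/16 per unit): all 16 → value 197, running total 386.00
- metrics (58/15 per unit): all 15 → value 58, running total 444.00
- gateway (58/31 per unit): 22 of 31 → value 22×58/31 = 41.1613, running total 485.16
Total 485.16.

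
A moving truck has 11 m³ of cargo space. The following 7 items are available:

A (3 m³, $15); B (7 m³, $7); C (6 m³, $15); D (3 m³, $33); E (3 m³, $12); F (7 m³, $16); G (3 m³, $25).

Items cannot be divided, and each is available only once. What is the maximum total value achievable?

Check high-value combinations within 11 m³:
- A+D+G: volume 3+3+3=9, value 15+33+25=73
- D+E+G: volume 3+3+3=9, value 33+12+25=70
- A+D+E: volume 3+3+3=9, value 15+33+12=60
Best: $73.

$73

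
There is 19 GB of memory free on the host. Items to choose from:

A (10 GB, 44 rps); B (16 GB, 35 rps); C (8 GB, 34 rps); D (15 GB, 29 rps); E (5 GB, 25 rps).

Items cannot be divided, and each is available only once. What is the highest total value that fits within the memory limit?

This is a 0/1 knapsack; check combinations near the capacity.
- A+C: memory 10+8=18, value 44+34=78
- A+E: memory 10+5=15, value 44+25=69
- C+E: memory 8+5=13, value 34+25=59
- A: memory 10, value 44
- B: memory 16, value 35
Best: 78 rps.

78 rps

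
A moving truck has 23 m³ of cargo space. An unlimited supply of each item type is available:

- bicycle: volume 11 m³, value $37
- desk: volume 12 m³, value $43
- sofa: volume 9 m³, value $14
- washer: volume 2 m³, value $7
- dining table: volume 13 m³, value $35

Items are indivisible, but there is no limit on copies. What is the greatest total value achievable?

Best value-per-unit is desk at 43/12; filling with it alone gives 1×43 = 43.
Optimal mix: 1×bicycle + 1×desk → volume 23, value 80.

$80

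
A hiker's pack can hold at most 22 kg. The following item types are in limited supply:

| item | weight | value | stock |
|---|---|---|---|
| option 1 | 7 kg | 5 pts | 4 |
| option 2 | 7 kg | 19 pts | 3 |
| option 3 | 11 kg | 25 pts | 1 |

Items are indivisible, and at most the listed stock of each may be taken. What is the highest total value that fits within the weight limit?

Best selections within weight 22 and stock limits:
- 3×option 2: weight 21, value 57
- 1×option 2 + 1×option 3: weight 18, value 44
- 1×option 1 + 2×option 2: weight 21, value 43
Best: 57 pts.

57 pts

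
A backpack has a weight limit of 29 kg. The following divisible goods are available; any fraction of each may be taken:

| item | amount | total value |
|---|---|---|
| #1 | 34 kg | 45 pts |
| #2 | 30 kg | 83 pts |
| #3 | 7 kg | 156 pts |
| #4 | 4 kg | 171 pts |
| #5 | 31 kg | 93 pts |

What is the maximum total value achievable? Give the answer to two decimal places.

381.00

Take in order of value per unit:
- #4 (171/4 per unit): all 4 → value 171, running total 171.00
- #3 (156/7 per unit): all 7 → value 156, running total 327.00
- #5 (93/31 per unit): 18 of 31 → value 18×93/31 = 54.0000, running total 381.00
Total 381.00.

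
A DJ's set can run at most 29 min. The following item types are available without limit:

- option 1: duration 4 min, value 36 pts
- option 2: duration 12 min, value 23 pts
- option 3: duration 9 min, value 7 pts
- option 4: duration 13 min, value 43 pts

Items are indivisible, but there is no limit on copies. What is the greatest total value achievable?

252 pts

Best value-per-unit is option 1 at 36/4, and filling with it alone uses duration 7×4=28. No mix of the others beats 7×36 = 252.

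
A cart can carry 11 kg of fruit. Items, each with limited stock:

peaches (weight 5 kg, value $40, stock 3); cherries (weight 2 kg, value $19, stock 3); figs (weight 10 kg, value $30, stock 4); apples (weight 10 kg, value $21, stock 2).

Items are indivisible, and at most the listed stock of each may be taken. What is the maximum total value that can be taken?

$97

Top feasible selections:
- 1×peaches + 3×cherries: weight 11, value 97
- 2×peaches: weight 10, value 80
- 1×peaches + 2×cherries: weight 9, value 78
Best: $97.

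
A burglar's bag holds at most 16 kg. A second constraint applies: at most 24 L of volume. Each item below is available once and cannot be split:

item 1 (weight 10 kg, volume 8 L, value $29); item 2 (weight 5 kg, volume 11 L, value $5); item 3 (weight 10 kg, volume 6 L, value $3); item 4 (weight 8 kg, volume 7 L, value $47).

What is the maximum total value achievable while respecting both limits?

$52

Feasible sets respecting both limits:
- item 2+item 4: weight 13, volume 18, value 52
- item 4: weight 8, volume 7, value 47
- item 1+item 2: weight 15, volume 19, value 34
Best: $52.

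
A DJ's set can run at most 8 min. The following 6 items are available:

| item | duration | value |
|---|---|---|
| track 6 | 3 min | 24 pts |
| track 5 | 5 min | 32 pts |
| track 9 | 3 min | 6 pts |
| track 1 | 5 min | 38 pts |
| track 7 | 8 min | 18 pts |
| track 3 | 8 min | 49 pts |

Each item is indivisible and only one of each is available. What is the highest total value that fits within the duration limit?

This is a 0/1 knapsack; check combinations near the capacity.
- track 6+track 1: duration 3+5=8, value 24+38=62
- track 6+track 5: duration 3+5=8, value 24+32=56
- track 3: duration 8, value 49
- track 9+track 1: duration 3+5=8, value 6+38=44
Best: 62 pts.

62 pts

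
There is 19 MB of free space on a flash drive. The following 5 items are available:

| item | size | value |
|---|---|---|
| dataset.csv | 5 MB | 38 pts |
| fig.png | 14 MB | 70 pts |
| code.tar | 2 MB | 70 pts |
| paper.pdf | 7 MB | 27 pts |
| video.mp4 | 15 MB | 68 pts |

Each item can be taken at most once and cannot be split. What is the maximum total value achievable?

Check high-value combinations within 19 MB:
- fig.png+code.tar: size 14+2=16, value 70+70=140
- code.tar+video.mp4: size 2+15=17, value 70+68=138
- dataset.csv+code.tar+paper.pdf: size 5+2+7=14, value 38+70+27=135
- dataset.csv+code.tar: size 5+2=7, value 38+70=108
Best: 140 pts.

140 pts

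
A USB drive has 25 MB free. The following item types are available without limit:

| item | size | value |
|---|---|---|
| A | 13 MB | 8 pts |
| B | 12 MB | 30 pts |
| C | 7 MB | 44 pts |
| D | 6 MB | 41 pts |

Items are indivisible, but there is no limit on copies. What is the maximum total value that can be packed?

Best value-per-unit is D at 41/6; filling with it alone gives 4×41 = 164.
Optimal mix: 1×C + 3×D → size 25, value 167.

167 pts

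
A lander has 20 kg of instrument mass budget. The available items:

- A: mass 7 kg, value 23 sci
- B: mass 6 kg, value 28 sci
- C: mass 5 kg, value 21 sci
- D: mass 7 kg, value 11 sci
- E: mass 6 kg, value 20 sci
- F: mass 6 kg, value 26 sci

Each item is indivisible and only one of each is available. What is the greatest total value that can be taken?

77 sci

This is a 0/1 knapsack; check combinations near the capacity.
- A+B+F: mass 7+6+6=19, value 23+28+26=77
- B+C+F: mass 6+5+6=17, value 28+21+26=75
- B+E+F: mass 6+6+6=18, value 28+20+26=74
Best: 77 sci.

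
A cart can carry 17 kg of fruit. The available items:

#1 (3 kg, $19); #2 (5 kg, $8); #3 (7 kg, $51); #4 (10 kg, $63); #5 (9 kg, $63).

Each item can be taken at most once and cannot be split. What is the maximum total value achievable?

Check high-value combinations within 17 kg:
- #3+#5: weight 7+9=16, value 51+63=114
- #3+#4: weight 7+10=17, value 51+63=114
- #1+#2+#5: weight 3+5+9=17, value 19+8+63=90
- #1+#5: weight 3+9=12, value 19+63=82
- #1+#4: weight 3+10=13, value 19+63=82
Best: $114.

$114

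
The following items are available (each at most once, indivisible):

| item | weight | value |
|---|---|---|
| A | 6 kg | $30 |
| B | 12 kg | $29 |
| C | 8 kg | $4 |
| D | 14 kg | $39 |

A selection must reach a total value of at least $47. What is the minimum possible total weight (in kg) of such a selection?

Subsets with value ≥ 47, sorted by total weight:
- A+B: weight 18, value 59
- A+D: weight 20, value 69
Minimum weight: 18 kg.

18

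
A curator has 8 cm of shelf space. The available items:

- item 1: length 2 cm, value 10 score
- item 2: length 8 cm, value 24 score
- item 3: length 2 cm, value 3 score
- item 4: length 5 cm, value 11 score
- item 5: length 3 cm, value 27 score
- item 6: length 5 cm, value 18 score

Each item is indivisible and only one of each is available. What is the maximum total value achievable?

45 score

This is a 0/1 knapsack; check combinations near the capacity.
- item 5+item 6: length 3+5=8, value 27+18=45
- item 1+item 3+item 5: length 2+2+3=7, value 10+3+27=40
- item 4+item 5: length 5+3=8, value 11+27=38
- item 1+item 5: length 2+3=5, value 10+27=37
- item 3+item 5: length 2+3=5, value 3+27=30
Best: 45 score.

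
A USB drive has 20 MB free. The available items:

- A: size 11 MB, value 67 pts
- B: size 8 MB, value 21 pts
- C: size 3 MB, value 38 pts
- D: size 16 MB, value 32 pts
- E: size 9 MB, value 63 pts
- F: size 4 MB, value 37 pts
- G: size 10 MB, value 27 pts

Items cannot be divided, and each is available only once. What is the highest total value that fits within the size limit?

142 pts

This is a 0/1 knapsack; check combinations near the capacity.
- A+C+F: size 11+3+4=18, value 67+38+37=142
- C+E+F: size 3+9+4=16, value 38+63+37=138
- A+E: size 11+9=20, value 67+63=130
Best: 142 pts.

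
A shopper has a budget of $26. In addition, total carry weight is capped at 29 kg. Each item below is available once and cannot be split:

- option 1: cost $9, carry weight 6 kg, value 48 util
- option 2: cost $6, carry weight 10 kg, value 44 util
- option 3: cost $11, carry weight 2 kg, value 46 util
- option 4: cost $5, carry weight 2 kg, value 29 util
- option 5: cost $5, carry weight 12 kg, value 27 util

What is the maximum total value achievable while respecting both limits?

Feasible sets respecting both limits:
- option 1+option 2+option 3: cost 26, carry weight 18, value 138
- option 1+option 3+option 4: cost 25, carry weight 10, value 123
- option 1+option 2+option 4: cost 20, carry weight 18, value 121
Best: 138 util.

138 util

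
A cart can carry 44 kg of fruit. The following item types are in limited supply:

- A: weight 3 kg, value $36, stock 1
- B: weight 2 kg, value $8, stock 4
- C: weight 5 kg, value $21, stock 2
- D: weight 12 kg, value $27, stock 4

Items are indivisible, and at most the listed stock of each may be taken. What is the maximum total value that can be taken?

$156

Best selections within weight 44 and stock limits:
- 1×A + 3×B + 2×C + 2×D: weight 43, value 156
- 1×A + 2×B + 2×C + 2×D: weight 41, value 148
- 1×A + 4×B + 1×C + 2×D: weight 40, value 143
Best: $156.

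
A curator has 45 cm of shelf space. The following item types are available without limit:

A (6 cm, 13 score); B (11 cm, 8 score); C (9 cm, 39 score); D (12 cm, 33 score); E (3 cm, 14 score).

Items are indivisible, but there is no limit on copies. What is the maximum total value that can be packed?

Best value-per-unit is E at 14/3, and filling with it alone uses length 15×3=45. No mix of the others beats 15×14 = 210.

210 score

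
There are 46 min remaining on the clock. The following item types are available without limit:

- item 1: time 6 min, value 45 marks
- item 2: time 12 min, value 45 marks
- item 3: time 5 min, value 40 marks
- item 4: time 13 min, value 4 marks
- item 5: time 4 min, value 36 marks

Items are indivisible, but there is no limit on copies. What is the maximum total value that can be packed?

405 marks

Best value-per-unit is item 5 at 36/4; filling with it alone gives 11×36 = 396.
Optimal mix: 1×item 1 + 10×item 5 → time 46, value 405.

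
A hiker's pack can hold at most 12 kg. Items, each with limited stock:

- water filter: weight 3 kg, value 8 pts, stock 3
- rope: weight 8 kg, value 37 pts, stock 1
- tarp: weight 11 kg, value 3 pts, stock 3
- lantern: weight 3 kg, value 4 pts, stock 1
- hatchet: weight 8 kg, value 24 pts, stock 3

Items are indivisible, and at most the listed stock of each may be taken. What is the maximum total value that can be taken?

45 pts

Best selections within weight 12 and stock limits:
- 1×water filter + 1×rope: weight 11, value 45
- 1×rope + 1×lantern: weight 11, value 41
- 1×rope: weight 8, value 37
Best: 45 pts.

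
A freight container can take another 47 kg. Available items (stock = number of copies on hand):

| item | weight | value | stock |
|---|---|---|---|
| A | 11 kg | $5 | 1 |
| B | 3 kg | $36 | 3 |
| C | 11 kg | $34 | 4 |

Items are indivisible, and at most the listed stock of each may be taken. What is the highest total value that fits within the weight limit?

Top feasible selections:
- 3×B + 3×C: weight 42, value 210
- 1×A + 3×B + 2×C: weight 42, value 181
- 3×B + 2×C: weight 31, value 176
- 2×B + 3×C: weight 39, value 174
Best: $210.

$210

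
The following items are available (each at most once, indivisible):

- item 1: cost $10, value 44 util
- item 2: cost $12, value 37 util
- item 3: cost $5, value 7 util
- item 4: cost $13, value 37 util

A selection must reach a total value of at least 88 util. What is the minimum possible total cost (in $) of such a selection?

Subsets with value ≥ 88, sorted by total cost:
- item 1+item 2+item 3: cost 27, value 88
- item 1+item 3+item 4: cost 28, value 88
Minimum cost: 27 $.

27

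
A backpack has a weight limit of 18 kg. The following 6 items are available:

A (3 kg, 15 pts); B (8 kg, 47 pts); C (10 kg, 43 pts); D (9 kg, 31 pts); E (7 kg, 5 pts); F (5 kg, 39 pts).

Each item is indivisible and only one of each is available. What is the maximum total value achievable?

This is a 0/1 knapsack; check combinations near the capacity.
- A+B+F: weight 3+8+5=16, value 15+47+39=101
- A+C+F: weight 3+10+5=18, value 15+43+39=97
- B+C: weight 8+10=18, value 47+43=90
Best: 101 pts.

101 pts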